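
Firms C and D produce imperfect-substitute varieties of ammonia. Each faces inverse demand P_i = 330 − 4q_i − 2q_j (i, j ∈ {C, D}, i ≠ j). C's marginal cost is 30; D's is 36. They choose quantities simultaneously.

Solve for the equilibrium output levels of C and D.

Firm C's profit: π = q_C(330 − 4q_C − 2q_D) − 30q_C.
∂π/∂q_C = 300 − 8q_C − 2q_D = 0 ⇒ q_C = 37.5 − 0.25q_D.
Similarly q_D = 36.75 − 0.25q_C.
Solving the two reaction functions simultaneously: (1 − (−0.25)(−0.25))q_C = 37.5 − 0.25·36.75, so 0.9375q_C = 28.3125 and q_C = 30.2.
Then q_D = 36.75 − 0.25·30.2 = 29.2.

30.2, 29.2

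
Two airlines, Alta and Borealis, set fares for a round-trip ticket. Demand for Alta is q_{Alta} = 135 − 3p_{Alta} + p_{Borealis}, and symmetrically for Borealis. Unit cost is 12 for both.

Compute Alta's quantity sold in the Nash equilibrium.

66.6

Alta's profit: π = (p_{Alta} − 12)(135 − 3p_{Alta} + p_{Borealis}).
∂π/∂p_{Alta} = 171 − 6p_{Alta} + p_{Borealis} = 0 ⇒ p_{Alta} = 28.5 + (1/6)p_{Borealis}.
The game is symmetric, so in equilibrium p_{Borealis} = p_{Alta}: the reaction function gives (5/6)p_{Alta} = 28.5, hence p_{Alta} = 34.2.
q_{Alta} = 135 − 3·34.2 + 34.2 = 66.6.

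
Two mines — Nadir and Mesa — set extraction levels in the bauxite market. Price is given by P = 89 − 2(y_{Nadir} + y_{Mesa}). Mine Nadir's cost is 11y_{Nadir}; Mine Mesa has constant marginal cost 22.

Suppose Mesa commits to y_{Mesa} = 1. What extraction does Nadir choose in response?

19

Mine Nadir's profit: π = y_{Nadir}(89 − 2(y_{Nadir} + y_{Mesa})) − 11y_{Nadir}.
∂π/∂y_{Nadir} = 78 − 4y_{Nadir} − 2y_{Mesa} = 0, so y_{Nadir} = 19.5 − 0.5y_{Mesa}.
At y_{Mesa} = 1: y_{Nadir} = 19.5 − 0.5·1 = 19.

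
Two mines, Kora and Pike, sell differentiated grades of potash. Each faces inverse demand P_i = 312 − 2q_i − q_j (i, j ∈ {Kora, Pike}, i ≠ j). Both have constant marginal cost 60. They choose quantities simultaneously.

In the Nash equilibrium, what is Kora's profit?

Mine Kora's profit: π = q_{Kora}(312 − 2q_{Kora} − q_{Pike}) − 60q_{Kora}.
∂π/∂q_{Kora} = 252 − 4q_{Kora} − q_{Pike} = 0 ⇒ q_{Kora} = 63 − 0.25q_{Pike}.
Setting q_{Kora} = q_{Pike} in the reaction function: q_{Kora} = 63 − 0.25q_{Kora}, so q_{Kora} = 63 / 1.25 = 50.4.
P_{Kora} = 312 − 2·50.4 − 50.4 = 160.8.
Profit = (160.8 − 60)·50.4 = 5080.32.

5080.32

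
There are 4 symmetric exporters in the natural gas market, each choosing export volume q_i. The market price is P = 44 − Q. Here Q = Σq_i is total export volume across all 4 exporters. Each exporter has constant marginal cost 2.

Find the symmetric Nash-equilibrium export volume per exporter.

8.4

A representative exporter's profit is π_i = q_i(44 − Q) − 2q_i, with Q = q_i + Σ_{j≠i} q_j.
First-order condition: 42 − 2q_i − Σ_{j≠i} q_j = 0.
In a symmetric equilibrium every exporter chooses the same q, so Σ_{j≠i} q_j = 3q. The condition becomes 42 − 5q = 0, giving q = 42/5 = 8.4.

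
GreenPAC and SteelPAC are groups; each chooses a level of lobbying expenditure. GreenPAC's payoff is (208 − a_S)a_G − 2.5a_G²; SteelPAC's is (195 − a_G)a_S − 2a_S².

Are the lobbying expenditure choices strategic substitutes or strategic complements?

Expanding GreenPAC's payoff: 208a_G − a_Sa_G − 2.5a_G².
∂π/∂a_G = 208 − a_S − 5a_G = 0, so a_G = 41.6 − 0.2a_S.
The best-response slope da_G/da_S = −0.2 < 0: the reaction function is downward-sloping, so the choices are strategic substitutes.

strategic substitutes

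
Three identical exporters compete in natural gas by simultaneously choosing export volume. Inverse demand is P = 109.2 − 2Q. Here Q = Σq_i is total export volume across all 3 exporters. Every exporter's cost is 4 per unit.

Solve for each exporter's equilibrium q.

A representative exporter's profit is π_i = q_i(109.2 − 2Q) − 4q_i, with Q = q_i + Σ_{j≠i} q_j.
First-order condition: 105.2 − 4q_i − 2Σ_{j≠i} q_j = 0.
Imposing symmetry (q_j = q for all j) turns Σ_{j≠i} q_j into 2q, so 105.2 = 8q and q = 13.15.

13.15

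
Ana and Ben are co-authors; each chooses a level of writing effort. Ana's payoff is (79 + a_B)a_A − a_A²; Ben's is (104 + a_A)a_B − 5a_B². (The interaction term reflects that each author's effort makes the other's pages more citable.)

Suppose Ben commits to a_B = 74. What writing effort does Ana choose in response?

76.5

Expanding Ana's payoff: 79a_A + a_Ba_A − a_A².
∂π/∂a_A = 79 + a_B − 2a_A = 0, so a_A = 39.5 + 0.5a_B.
At a_B = 74: a_A = 39.5 + 0.5·74 = 76.5.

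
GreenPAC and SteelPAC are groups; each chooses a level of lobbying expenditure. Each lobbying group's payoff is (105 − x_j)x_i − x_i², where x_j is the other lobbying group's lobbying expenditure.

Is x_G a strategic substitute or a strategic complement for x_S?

strategic substitutes

GreenPAC's payoff is (105 − x_S)x_G − x_G².
∂π/∂x_G = 105 − x_S − 2x_G = 0, so x_G = 52.5 − 0.5x_S.
The best-response slope dx_G/dx_S = −0.5 < 0: the reaction function is downward-sloping, so the choices are strategic substitutes.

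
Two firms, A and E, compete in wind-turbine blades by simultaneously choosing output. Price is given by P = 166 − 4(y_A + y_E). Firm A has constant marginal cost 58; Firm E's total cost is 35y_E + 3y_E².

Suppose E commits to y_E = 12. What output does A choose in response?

7.5

Firm A's profit: π = y_A(166 − 4(y_A + y_E)) − 58y_A.
∂π/∂y_A = 108 − 8y_A − 4y_E = 0, so y_A = 13.5 − 0.5y_E.
At y_E = 12: y_A = 13.5 − 0.5·12 = 7.5.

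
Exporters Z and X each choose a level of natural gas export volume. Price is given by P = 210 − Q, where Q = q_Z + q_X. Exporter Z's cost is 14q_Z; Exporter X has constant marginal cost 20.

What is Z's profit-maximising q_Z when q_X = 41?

Exporter Z's profit: π = q_Z(210 − (q_Z + q_X)) − 14q_Z.
∂π/∂q_Z = 196 − 2q_Z − q_X = 0, so q_Z = 98 − 0.5q_X.
At q_X = 41: q_Z = 98 − 0.5·41 = 77.5.

77.5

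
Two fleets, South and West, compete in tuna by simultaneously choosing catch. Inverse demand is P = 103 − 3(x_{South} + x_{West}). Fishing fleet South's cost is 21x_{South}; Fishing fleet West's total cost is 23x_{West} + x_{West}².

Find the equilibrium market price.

Fishing fleet South's profit: π = x_{South}(103 − 3(x_{South} + x_{West})) − 21x_{South}.
∂π/∂x_{South} = 82 − 6x_{South} − 3x_{West} = 0, so x_{South} = 41/3 − 0.5x_{West}.
For West: ∂π/∂x_{West} = 80 − 8x_{West} − 3x_{South} = 0 ⇒ x_{West} = 10 − 0.375x_{South}.
Solving the two reaction functions simultaneously: (1 − (−0.5)(−0.375))x_{South} = 41/3 − 0.5·10, so 0.8125x_{South} = 26/3 and x_{South} = 32/3.
Then x_{West} = 10 − 0.375·(32/3) = 6.
Equilibrium price: P = 103 − 3·(50/3) = 53.

53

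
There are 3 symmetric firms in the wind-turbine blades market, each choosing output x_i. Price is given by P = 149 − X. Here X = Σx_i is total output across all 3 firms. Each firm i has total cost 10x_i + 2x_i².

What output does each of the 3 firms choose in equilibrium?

A representative firm's profit is π_i = x_i(149 − X) − 10x_i − 2x_i², with X = x_i + Σ_{j≠i} x_j.
First-order condition: 139 − 6x_i − Σ_{j≠i} x_j = 0.
In a symmetric equilibrium every firm chooses the same x, so Σ_{j≠i} x_j = 2x. The condition becomes 139 − 8x = 0, giving x = 139/8 = 17.375.

17.375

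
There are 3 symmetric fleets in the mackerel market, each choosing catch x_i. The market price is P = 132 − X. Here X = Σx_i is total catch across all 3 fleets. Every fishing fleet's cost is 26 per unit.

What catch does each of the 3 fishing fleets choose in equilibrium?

A representative fishing fleet's profit is π_i = x_i(132 − X) − 26x_i, with X = x_i + Σ_{j≠i} x_j.
First-order condition: 106 − 2x_i − Σ_{j≠i} x_j = 0.
With identical fishing fleets, set every x_j = x: then 106 − 2x − 2x = 0, i.e. x = 106/4 = 26.5.

26.5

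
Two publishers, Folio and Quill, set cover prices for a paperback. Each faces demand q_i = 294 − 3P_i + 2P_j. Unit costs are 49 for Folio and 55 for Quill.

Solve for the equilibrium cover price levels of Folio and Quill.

Folio's profit: π = (P_{Folio} − 49)(294 − 3P_{Folio} + 2P_{Quill}).
∂π/∂P_{Folio} = 441 − 6P_{Folio} + 2P_{Quill} = 0 ⇒ P_{Folio} = 73.5 + (1/3)P_{Quill}.
Similarly P_{Quill} = 76.5 + (1/3)P_{Folio}.
Substituting the second reaction function into the first: P_{Folio} = 73.5 + (1/3)(76.5 + (1/3)P_{Folio}), which gives (8/9)P_{Folio} = 99 ⇒ P_{Folio} = 111.375.
Then P_{Quill} = 76.5 + (1/3)·111.375 = 113.625.

111.375, 113.625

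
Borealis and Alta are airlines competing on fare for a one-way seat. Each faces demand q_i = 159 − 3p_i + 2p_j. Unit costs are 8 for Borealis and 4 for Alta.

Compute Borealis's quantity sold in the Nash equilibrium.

111

Borealis's profit: π = (p_{Borealis} − 8)(159 − 3p_{Borealis} + 2p_{Alta}).
∂π/∂p_{Borealis} = 183 − 6p_{Borealis} + 2p_{Alta} = 0 ⇒ p_{Borealis} = 30.5 + (1/3)p_{Alta}.
Similarly p_{Alta} = 28.5 + (1/3)p_{Borealis}.
Plugging p_{Alta} into Borealis's best response: p_{Borealis} = 30.5 + (1/3)(28.5 + (1/3)p_{Borealis}) ⇒ (8/9)p_{Borealis} = 40, so p_{Borealis} = 45.
Then p_{Alta} = 28.5 + (1/3)·45 = 43.5.
q_{Borealis} = 159 − 3·45 + 2·43.5 = 111.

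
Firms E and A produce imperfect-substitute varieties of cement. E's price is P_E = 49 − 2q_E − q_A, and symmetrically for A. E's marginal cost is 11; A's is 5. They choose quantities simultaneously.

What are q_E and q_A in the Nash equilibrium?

Firm E's profit: π = q_E(49 − 2q_E − q_A) − 11q_E.
∂π/∂q_E = 38 − 4q_E − q_A = 0 ⇒ q_E = 9.5 − 0.25q_A.
Similarly q_A = 11 − 0.25q_E.
Solving the two reaction functions simultaneously: (1 − (−0.25)(−0.25))q_E = 9.5 − 0.25·11, so 0.9375q_E = 6.75 and q_E = 7.2.
Then q_A = 11 − 0.25·7.2 = 9.2.

7.2, 9.2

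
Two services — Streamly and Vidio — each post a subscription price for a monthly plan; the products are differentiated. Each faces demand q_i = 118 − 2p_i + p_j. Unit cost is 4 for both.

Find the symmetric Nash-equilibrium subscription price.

Streamly's profit: π = (p_{Streamly} − 4)(118 − 2p_{Streamly} + p_{Vidio}).
∂π/∂p_{Streamly} = 126 − 4p_{Streamly} + p_{Vidio} = 0 ⇒ p_{Streamly} = 31.5 + 0.25p_{Vidio}.
The game is symmetric, so in equilibrium p_{Vidio} = p_{Streamly}: the reaction function gives 0.75p_{Streamly} = 31.5, hence p_{Streamly} = 42.

42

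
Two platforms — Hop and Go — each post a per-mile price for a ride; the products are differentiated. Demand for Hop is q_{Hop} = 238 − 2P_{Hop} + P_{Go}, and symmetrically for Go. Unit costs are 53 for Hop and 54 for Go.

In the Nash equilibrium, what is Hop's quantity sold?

123.6

Hop's profit: π = (P_{Hop} − 53)(238 − 2P_{Hop} + P_{Go}).
∂π/∂P_{Hop} = 344 − 4P_{Hop} + P_{Go} = 0 ⇒ P_{Hop} = 86 + 0.25P_{Go}.
Similarly P_{Go} = 86.5 + 0.25P_{Hop}.
Substituting the second reaction function into the first: P_{Hop} = 86 + 0.25(86.5 + 0.25P_{Hop}), which gives 0.9375P_{Hop} = 107.625 ⇒ P_{Hop} = 114.8.
Then P_{Go} = 86.5 + 0.25·114.8 = 115.2.
q_{Hop} = 238 − 2·114.8 + 115.2 = 123.6.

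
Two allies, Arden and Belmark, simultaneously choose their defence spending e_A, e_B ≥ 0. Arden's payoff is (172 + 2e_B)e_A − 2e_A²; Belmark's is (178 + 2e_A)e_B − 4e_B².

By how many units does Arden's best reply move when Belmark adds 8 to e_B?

4

Expanding Arden's payoff: 172e_A + 2e_Be_A − 2e_A².
∂π/∂e_A = 172 + 2e_B − 4e_A = 0, so e_A = 43 + 0.5e_B.
The reaction-function slope is 0.5, so an 8-unit rise in e_B moves e_A by 0.5 × 8 = 4. Arden's best response rises — the actions are strategic complements.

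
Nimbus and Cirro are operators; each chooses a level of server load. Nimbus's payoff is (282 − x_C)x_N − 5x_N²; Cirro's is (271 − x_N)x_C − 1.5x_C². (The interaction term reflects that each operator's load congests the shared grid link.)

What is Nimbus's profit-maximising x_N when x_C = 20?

26.2

Expanding Nimbus's payoff: 282x_N − x_Cx_N − 5x_N².
∂π/∂x_N = 282 − x_C − 10x_N = 0, so x_N = 28.2 − 0.1x_C.
At x_C = 20: x_N = 28.2 − 0.1·20 = 26.2.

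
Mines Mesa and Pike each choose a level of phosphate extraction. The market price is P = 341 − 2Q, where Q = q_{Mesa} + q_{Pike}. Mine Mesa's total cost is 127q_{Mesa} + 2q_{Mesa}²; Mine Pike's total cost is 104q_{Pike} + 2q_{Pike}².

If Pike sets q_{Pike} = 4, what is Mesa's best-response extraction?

25.75

Mine Mesa's profit: π = q_{Mesa}(341 − 2(q_{Mesa} + q_{Pike})) − 127q_{Mesa} − 2q_{Mesa}².
∂π/∂q_{Mesa} = 214 − 8q_{Mesa} − 2q_{Pike} = 0, so q_{Mesa} = 26.75 − 0.25q_{Pike}.
At q_{Pike} = 4: q_{Mesa} = 26.75 − 0.25·4 = 25.75.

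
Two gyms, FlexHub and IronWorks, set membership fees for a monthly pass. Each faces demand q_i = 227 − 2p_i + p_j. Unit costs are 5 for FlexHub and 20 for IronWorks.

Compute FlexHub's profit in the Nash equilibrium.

11552

FlexHub's profit: π = (p_{FlexHub} − 5)(227 − 2p_{FlexHub} + p_{IronWorks}).
∂π/∂p_{FlexHub} = 237 − 4p_{FlexHub} + p_{IronWorks} = 0 ⇒ p_{FlexHub} = 59.25 + 0.25p_{IronWorks}.
Similarly p_{IronWorks} = 66.75 + 0.25p_{FlexHub}.
Plugging p_{IronWorks} into FlexHub's best response: p_{FlexHub} = 59.25 + 0.25(66.75 + 0.25p_{FlexHub}) ⇒ 0.9375p_{FlexHub} = 75.9375, so p_{FlexHub} = 81.
Then p_{IronWorks} = 66.75 + 0.25·81 = 87.
q_{FlexHub} = 227 − 2·81 + 87 = 152.
Profit = (81 − 5)·152 = 11552.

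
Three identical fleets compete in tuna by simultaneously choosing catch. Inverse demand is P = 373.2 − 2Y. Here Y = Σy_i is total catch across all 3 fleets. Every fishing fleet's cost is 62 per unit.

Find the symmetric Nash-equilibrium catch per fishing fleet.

A representative fishing fleet's profit is π_i = y_i(373.2 − 2Y) − 62y_i, with Y = y_i + Σ_{j≠i} y_j.
First-order condition: 311.2 − 4y_i − 2Σ_{j≠i} y_j = 0.
Imposing symmetry (y_j = y for all j) turns Σ_{j≠i} y_j into 2y, so 311.2 = 8y and y = 38.9.

38.9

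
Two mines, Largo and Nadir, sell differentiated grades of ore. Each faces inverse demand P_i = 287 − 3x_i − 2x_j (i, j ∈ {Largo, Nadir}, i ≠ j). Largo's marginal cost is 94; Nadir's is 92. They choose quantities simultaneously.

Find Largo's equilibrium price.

Mine Largo's profit: π = x_{Largo}(287 − 3x_{Largo} − 2x_{Nadir}) − 94x_{Largo}.
∂π/∂x_{Largo} = 193 − 6x_{Largo} − 2x_{Nadir} = 0 ⇒ x_{Largo} = 193/6 − (1/3)x_{Nadir}.
Similarly x_{Nadir} = 32.5 − (1/3)x_{Largo}.
Plugging x_{Nadir} into Largo's best response: x_{Largo} = 193/6 − (1/3)(32.5 − (1/3)x_{Largo}) ⇒ (8/9)x_{Largo} = 64/3, so x_{Largo} = 24.
Then x_{Nadir} = 32.5 − (1/3)·24 = 24.5.
P_{Largo} = 287 − 3·24 − 2·24.5 = 166.

166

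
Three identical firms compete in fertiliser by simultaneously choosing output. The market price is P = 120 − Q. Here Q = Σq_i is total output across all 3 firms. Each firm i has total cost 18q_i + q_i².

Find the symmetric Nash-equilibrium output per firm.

A representative firm's profit is π_i = q_i(120 − Q) − 18q_i − q_i², with Q = q_i + Σ_{j≠i} q_j.
First-order condition: 102 − 4q_i − Σ_{j≠i} q_j = 0.
Imposing symmetry (q_j = q for all j) turns Σ_{j≠i} q_j into 2q, so 102 = 6q and q = 17.

17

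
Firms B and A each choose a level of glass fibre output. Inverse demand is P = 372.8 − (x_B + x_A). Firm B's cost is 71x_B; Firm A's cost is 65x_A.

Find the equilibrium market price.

Firm B's profit: π = x_B(372.8 − (x_B + x_A)) − 71x_B.
∂π/∂x_B = 301.8 − 2x_B − x_A = 0, so x_B = 150.9 − 0.5x_A.
By the same steps for A: x_A = 153.9 − 0.5x_B.
Substituting the second reaction function into the first: x_B = 150.9 − 0.5(153.9 − 0.5x_B), which gives 0.75x_B = 73.95 ⇒ x_B = 98.6.
Then x_A = 153.9 − 0.5·98.6 = 104.6.
Equilibrium price: P = 372.8 − 203.2 = 169.6.

169.6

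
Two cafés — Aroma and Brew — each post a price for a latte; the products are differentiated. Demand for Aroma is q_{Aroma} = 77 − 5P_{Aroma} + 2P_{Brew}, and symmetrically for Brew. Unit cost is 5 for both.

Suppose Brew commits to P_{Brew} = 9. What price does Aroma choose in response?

12

Aroma's profit: π = (P_{Aroma} − 5)(77 − 5P_{Aroma} + 2P_{Brew}).
∂π/∂P_{Aroma} = 102 − 10P_{Aroma} + 2P_{Brew} = 0 ⇒ P_{Aroma} = 10.2 + 0.2P_{Brew}.
At P_{Brew} = 9: P_{Aroma} = 10.2 + 0.2·9 = 12.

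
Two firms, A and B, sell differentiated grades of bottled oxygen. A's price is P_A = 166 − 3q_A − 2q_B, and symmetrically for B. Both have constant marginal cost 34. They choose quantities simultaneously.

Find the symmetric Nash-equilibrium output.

Firm A's profit: π = q_A(166 − 3q_A − 2q_B) − 34q_A.
∂π/∂q_A = 132 − 6q_A − 2q_B = 0 ⇒ q_A = 22 − (1/3)q_B.
Setting q_A = q_B in the reaction function: q_A = 22 − (1/3)q_A, so q_A = 22 / (4/3) = 16.5.

16.5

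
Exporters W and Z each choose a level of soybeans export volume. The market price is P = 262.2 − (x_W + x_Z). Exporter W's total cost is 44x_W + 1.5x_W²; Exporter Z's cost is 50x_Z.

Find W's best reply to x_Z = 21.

39.44

Exporter W's profit: π = x_W(262.2 − (x_W + x_Z)) − 44x_W − 1.5x_W².
∂π/∂x_W = 218.2 − 5x_W − x_Z = 0, so x_W = 43.64 − 0.2x_Z.
At x_Z = 21: x_W = 43.64 − 0.2·21 = 39.44.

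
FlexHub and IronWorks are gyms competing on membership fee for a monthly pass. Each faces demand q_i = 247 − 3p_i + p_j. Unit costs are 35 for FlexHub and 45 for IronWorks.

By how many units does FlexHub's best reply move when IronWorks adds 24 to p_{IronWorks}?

4

FlexHub's profit: π = (p_{FlexHub} − 35)(247 − 3p_{FlexHub} + p_{IronWorks}).
∂π/∂p_{FlexHub} = 352 − 6p_{FlexHub} + p_{IronWorks} = 0 ⇒ p_{FlexHub} = 176/3 + (1/6)p_{IronWorks}.
The reaction-function slope is 1/6, so a 24-unit rise in p_{IronWorks} moves p_{FlexHub} by 1/6 × 24 = 4. FlexHub's best response rises — the actions are strategic complements.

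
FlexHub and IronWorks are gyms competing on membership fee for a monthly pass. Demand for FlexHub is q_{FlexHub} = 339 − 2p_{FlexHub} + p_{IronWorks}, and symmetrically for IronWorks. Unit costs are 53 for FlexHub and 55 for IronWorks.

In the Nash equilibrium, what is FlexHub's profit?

FlexHub's profit: π = (p_{FlexHub} − 53)(339 − 2p_{FlexHub} + p_{IronWorks}).
∂π/∂p_{FlexHub} = 445 − 4p_{FlexHub} + p_{IronWorks} = 0 ⇒ p_{FlexHub} = 111.25 + 0.25p_{IronWorks}.
Similarly p_{IronWorks} = 112.25 + 0.25p_{FlexHub}.
Plugging p_{IronWorks} into FlexHub's best response: p_{FlexHub} = 111.25 + 0.25(112.25 + 0.25p_{FlexHub}) ⇒ 0.9375p_{FlexHub} = 139.3125, so p_{FlexHub} = 148.6.
Then p_{IronWorks} = 112.25 + 0.25·148.6 = 149.4.
q_{FlexHub} = 339 − 2·148.6 + 149.4 = 191.2.
Profit = (148.6 − 53)·191.2 = 18278.72.

18278.72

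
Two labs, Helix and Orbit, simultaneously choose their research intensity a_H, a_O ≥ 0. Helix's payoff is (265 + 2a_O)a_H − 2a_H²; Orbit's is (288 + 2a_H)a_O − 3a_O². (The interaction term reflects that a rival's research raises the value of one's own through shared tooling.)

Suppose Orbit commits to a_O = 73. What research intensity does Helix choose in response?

102.75

Expanding Helix's payoff: 265a_H + 2a_Oa_H − 2a_H².
∂π/∂a_H = 265 + 2a_O − 4a_H = 0, so a_H = 66.25 + 0.5a_O.
At a_O = 73: a_H = 66.25 + 0.5·73 = 102.75.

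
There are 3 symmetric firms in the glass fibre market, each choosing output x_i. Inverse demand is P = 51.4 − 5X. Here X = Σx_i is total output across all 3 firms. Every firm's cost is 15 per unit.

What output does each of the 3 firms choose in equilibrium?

1.82

A representative firm's profit is π_i = x_i(51.4 − 5X) − 15x_i, with X = x_i + Σ_{j≠i} x_j.
First-order condition: 36.4 − 10x_i − 5Σ_{j≠i} x_j = 0.
In a symmetric equilibrium every firm chooses the same x, so Σ_{j≠i} x_j = 2x. The condition becomes 36.4 − 20x = 0, giving x = 36.4/20 = 1.82.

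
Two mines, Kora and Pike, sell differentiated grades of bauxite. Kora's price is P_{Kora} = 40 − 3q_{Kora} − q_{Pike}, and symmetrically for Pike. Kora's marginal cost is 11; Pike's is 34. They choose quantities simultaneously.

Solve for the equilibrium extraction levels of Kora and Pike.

4.8, 0.2

Mine Kora's profit: π = q_{Kora}(40 − 3q_{Kora} − q_{Pike}) − 11q_{Kora}.
∂π/∂q_{Kora} = 29 − 6q_{Kora} − q_{Pike} = 0 ⇒ q_{Kora} = 29/6 − (1/6)q_{Pike}.
Similarly q_{Pike} = 1 − (1/6)q_{Kora}.
Substituting the second reaction function into the first: q_{Kora} = 29/6 − (1/6)(1 − (1/6)q_{Kora}), which gives (35/36)q_{Kora} = 14/3 ⇒ q_{Kora} = 4.8.
Then q_{Pike} = 1 − (1/6)·4.8 = 0.2.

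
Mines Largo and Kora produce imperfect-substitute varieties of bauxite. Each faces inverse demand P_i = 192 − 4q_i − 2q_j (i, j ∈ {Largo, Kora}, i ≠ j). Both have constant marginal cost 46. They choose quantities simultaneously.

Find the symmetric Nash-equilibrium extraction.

14.6

Mine Largo's profit: π = q_{Largo}(192 − 4q_{Largo} − 2q_{Kora}) − 46q_{Largo}.
∂π/∂q_{Largo} = 146 − 8q_{Largo} − 2q_{Kora} = 0 ⇒ q_{Largo} = 18.25 − 0.25q_{Kora}.
Setting q_{Largo} = q_{Kora} in the reaction function: q_{Largo} = 18.25 − 0.25q_{Largo}, so q_{Largo} = 18.25 / 1.25 = 14.6.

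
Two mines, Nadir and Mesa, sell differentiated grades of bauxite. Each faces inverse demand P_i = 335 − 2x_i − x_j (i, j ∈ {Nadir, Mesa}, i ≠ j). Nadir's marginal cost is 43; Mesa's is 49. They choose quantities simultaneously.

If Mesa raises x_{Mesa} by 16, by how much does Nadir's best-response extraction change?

-4

Mine Nadir's profit: π = x_{Nadir}(335 − 2x_{Nadir} − x_{Mesa}) − 43x_{Nadir}.
∂π/∂x_{Nadir} = 292 − 4x_{Nadir} − x_{Mesa} = 0 ⇒ x_{Nadir} = 73 − 0.25x_{Mesa}.
The reaction-function slope is −0.25, so a 16-unit rise in x_{Mesa} moves x_{Nadir} by −0.25 × 16 = −4. Nadir's best response falls — the actions are strategic substitutes.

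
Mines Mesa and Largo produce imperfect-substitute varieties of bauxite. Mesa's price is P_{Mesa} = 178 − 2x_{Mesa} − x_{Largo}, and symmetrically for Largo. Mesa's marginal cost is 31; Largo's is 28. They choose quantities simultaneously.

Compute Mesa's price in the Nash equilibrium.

Mine Mesa's profit: π = x_{Mesa}(178 − 2x_{Mesa} − x_{Largo}) − 31x_{Mesa}.
∂π/∂x_{Mesa} = 147 − 4x_{Mesa} − x_{Largo} = 0 ⇒ x_{Mesa} = 36.75 − 0.25x_{Largo}.
Similarly x_{Largo} = 37.5 − 0.25x_{Mesa}.
Substituting the second reaction function into the first: x_{Mesa} = 36.75 − 0.25(37.5 − 0.25x_{Mesa}), which gives 0.9375x_{Mesa} = 27.375 ⇒ x_{Mesa} = 29.2.
Then x_{Largo} = 37.5 − 0.25·29.2 = 30.2.
P_{Mesa} = 178 − 2·29.2 − 30.2 = 89.4.

89.4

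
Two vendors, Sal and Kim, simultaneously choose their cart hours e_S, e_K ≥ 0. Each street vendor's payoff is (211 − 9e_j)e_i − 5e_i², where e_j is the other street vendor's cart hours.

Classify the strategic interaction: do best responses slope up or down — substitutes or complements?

strategic substitutes

Sal's payoff is (211 − 9e_K)e_S − 5e_S².
∂π/∂e_S = 211 − 9e_K − 10e_S = 0, so e_S = 21.1 − 0.9e_K.
The best-response slope de_S/de_K = −0.9 < 0: the reaction function is downward-sloping, so the choices are strategic substitutes.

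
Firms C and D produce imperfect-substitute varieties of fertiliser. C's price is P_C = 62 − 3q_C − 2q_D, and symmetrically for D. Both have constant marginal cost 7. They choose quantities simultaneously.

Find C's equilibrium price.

Firm C's profit: π = q_C(62 − 3q_C − 2q_D) − 7q_C.
∂π/∂q_C = 55 − 6q_C − 2q_D = 0 ⇒ q_C = 55/6 − (1/3)q_D.
The game is symmetric, so in equilibrium q_D = q_C: the reaction function gives (4/3)q_C = 55/6, hence q_C = 6.875.
P_C = 62 − 3·6.875 − 2·6.875 = 27.625.

27.625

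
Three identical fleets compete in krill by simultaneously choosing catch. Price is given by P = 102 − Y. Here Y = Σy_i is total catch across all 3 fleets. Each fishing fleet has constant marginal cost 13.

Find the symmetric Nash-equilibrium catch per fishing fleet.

A representative fishing fleet's profit is π_i = y_i(102 − Y) − 13y_i, with Y = y_i + Σ_{j≠i} y_j.
First-order condition: 89 − 2y_i − Σ_{j≠i} y_j = 0.
With identical fishing fleets, set every y_j = y: then 89 − 2y − 2y = 0, i.e. y = 89/4 = 22.25.

22.25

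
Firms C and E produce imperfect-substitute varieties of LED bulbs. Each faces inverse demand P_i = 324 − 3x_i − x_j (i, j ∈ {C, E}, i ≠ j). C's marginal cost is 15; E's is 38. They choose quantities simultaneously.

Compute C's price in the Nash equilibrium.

149.4

Firm C's profit: π = x_C(324 − 3x_C − x_E) − 15x_C.
∂π/∂x_C = 309 − 6x_C − x_E = 0 ⇒ x_C = 51.5 − (1/6)x_E.
Similarly x_E = 143/3 − (1/6)x_C.
Solving the two reaction functions simultaneously: (1 − (−1/6)(−1/6))x_C = 51.5 − (1/6)·(143/3), so (35/36)x_C = 392/9 and x_C = 44.8.
Then x_E = 143/3 − (1/6)·44.8 = 40.2.
P_C = 324 − 3·44.8 − 40.2 = 149.4.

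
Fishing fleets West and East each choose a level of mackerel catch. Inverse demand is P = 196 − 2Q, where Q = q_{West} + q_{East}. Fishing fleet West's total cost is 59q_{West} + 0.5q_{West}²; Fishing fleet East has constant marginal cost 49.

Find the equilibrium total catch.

Fishing fleet West's profit: π = q_{West}(196 − 2(q_{West} + q_{East})) − 59q_{West} − 0.5q_{West}².
∂π/∂q_{West} = 137 − 5q_{West} − 2q_{East} = 0, so q_{West} = 27.4 − 0.4q_{East}.
For East: ∂π/∂q_{East} = 147 − 4q_{East} − 2q_{West} = 0 ⇒ q_{East} = 36.75 − 0.5q_{West}.
Substituting the second reaction function into the first: q_{West} = 27.4 − 0.4(36.75 − 0.5q_{West}), which gives 0.8q_{West} = 12.7 ⇒ q_{West} = 15.875.
Then q_{East} = 36.75 − 0.5·15.875 = 28.8125.
Total catch: 15.875 + 28.8125 = 44.6875.

44.6875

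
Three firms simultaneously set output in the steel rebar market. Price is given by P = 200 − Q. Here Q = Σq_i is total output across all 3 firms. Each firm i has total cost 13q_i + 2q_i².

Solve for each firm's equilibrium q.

23.375

A representative firm's profit is π_i = q_i(200 − Q) − 13q_i − 2q_i², with Q = q_i + Σ_{j≠i} q_j.
First-order condition: 187 − 6q_i − Σ_{j≠i} q_j = 0.
In a symmetric equilibrium every firm chooses the same q, so Σ_{j≠i} q_j = 2q. The condition becomes 187 − 8q = 0, giving q = 187/8 = 23.375.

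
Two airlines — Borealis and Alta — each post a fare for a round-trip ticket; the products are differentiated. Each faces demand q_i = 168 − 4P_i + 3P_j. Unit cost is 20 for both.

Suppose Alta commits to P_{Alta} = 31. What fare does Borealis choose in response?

42.625

Borealis's profit: π = (P_{Borealis} − 20)(168 − 4P_{Borealis} + 3P_{Alta}).
∂π/∂P_{Borealis} = 248 − 8P_{Borealis} + 3P_{Alta} = 0 ⇒ P_{Borealis} = 31 + 0.375P_{Alta}.
At P_{Alta} = 31: P_{Borealis} = 31 + 0.375·31 = 42.625.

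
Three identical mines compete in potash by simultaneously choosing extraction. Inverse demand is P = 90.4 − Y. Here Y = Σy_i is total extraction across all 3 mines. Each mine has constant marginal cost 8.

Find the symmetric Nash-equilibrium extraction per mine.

A representative mine's profit is π_i = y_i(90.4 − Y) − 8y_i, with Y = y_i + Σ_{j≠i} y_j.
First-order condition: 82.4 − 2y_i − Σ_{j≠i} y_j = 0.
With identical mines, set every y_j = y: then 82.4 − 2y − 2y = 0, i.e. y = 82.4/4 = 20.6.

20.6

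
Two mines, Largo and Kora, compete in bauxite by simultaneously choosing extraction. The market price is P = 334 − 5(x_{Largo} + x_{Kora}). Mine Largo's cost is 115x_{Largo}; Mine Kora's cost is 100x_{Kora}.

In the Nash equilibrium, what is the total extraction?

Mine Largo's profit: π = x_{Largo}(334 − 5(x_{Largo} + x_{Kora})) − 115x_{Largo}.
∂π/∂x_{Largo} = 219 − 10x_{Largo} − 5x_{Kora} = 0, so x_{Largo} = 21.9 − 0.5x_{Kora}.
By the same steps for Kora: x_{Kora} = 23.4 − 0.5x_{Largo}.
Solving the two reaction functions simultaneously: (1 − (−0.5)(−0.5))x_{Largo} = 21.9 − 0.5·23.4, so 0.75x_{Largo} = 10.2 and x_{Largo} = 13.6.
Then x_{Kora} = 23.4 − 0.5·13.6 = 16.6.
Total extraction: 13.6 + 16.6 = 30.2.

30.2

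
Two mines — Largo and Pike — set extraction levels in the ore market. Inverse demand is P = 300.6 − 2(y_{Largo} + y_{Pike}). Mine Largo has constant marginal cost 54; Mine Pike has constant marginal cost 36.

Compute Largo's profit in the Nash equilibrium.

2903.22

Mine Largo's profit: π = y_{Largo}(300.6 − 2(y_{Largo} + y_{Pike})) − 54y_{Largo}.
∂π/∂y_{Largo} = 246.6 − 4y_{Largo} − 2y_{Pike} = 0, so y_{Largo} = 61.65 − 0.5y_{Pike}.
By the same steps for Pike: y_{Pike} = 66.15 − 0.5y_{Largo}.
Substituting the second reaction function into the first: y_{Largo} = 61.65 − 0.5(66.15 − 0.5y_{Largo}), which gives 0.75y_{Largo} = 28.575 ⇒ y_{Largo} = 38.1.
Then y_{Pike} = 66.15 − 0.5·38.1 = 47.1.
Price P = 300.6 − 2·85.2 = 130.2.
Largo's profit: (130.2 − 54)·38.1 = 2903.22.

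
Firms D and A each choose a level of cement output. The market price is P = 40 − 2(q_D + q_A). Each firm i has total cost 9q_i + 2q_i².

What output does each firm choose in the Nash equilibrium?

Firm D's profit: π = q_D(40 − 2(q_D + q_A)) − 9q_D − 2q_D².
∂π/∂q_D = 31 − 8q_D − 2q_A = 0, so q_D = 3.875 − 0.25q_A.
The game is symmetric, so in equilibrium q_A = q_D: the reaction function gives 1.25q_D = 3.875, hence q_D = 3.1.

3.1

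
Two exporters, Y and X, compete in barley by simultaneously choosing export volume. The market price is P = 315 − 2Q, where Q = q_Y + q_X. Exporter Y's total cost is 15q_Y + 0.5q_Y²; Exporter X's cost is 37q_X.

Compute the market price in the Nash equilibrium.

Exporter Y's profit: π = q_Y(315 − 2(q_Y + q_X)) − 15q_Y − 0.5q_Y².
∂π/∂q_Y = 300 − 5q_Y − 2q_X = 0, so q_Y = 60 − 0.4q_X.
For X: ∂π/∂q_X = 278 − 4q_X − 2q_Y = 0 ⇒ q_X = 69.5 − 0.5q_Y.
Solving the two reaction functions simultaneously: (1 − (−0.4)(−0.5))q_Y = 60 − 0.4·69.5, so 0.8q_Y = 32.2 and q_Y = 40.25.
Then q_X = 69.5 − 0.5·40.25 = 49.375.
Equilibrium price: P = 315 − 2·89.625 = 135.75.

135.75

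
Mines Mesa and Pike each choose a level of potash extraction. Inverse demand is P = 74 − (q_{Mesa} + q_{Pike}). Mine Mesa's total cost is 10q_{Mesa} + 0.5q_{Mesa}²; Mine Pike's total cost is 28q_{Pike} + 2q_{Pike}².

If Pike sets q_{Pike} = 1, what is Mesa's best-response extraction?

Mine Mesa's profit: π = q_{Mesa}(74 − (q_{Mesa} + q_{Pike})) − 10q_{Mesa} − 0.5q_{Mesa}².
∂π/∂q_{Mesa} = 64 − 3q_{Mesa} − q_{Pike} = 0, so q_{Mesa} = 64/3 − (1/3)q_{Pike}.
At q_{Pike} = 1: q_{Mesa} = 64/3 − (1/3)·1 = 21.

21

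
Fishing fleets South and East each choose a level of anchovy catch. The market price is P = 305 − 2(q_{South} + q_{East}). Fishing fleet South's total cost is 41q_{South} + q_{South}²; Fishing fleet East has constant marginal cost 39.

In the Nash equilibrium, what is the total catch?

Fishing fleet South's profit: π = q_{South}(305 − 2(q_{South} + q_{East})) − 41q_{South} − q_{South}².
∂π/∂q_{South} = 264 − 6q_{South} − 2q_{East} = 0, so q_{South} = 44 − (1/3)q_{East}.
For East: ∂π/∂q_{East} = 266 − 4q_{East} − 2q_{South} = 0 ⇒ q_{East} = 66.5 − 0.5q_{South}.
Solving the two reaction functions simultaneously: (1 − (−1/3)(−0.5))q_{South} = 44 − (1/3)·66.5, so (5/6)q_{South} = 131/6 and q_{South} = 26.2.
Then q_{East} = 66.5 − 0.5·26.2 = 53.4.
Total catch: 26.2 + 53.4 = 79.6.

79.6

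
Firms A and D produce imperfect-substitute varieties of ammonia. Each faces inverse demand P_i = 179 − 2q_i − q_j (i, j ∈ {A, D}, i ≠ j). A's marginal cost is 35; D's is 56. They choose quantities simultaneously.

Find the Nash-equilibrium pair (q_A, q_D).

Firm A's profit: π = q_A(179 − 2q_A − q_D) − 35q_A.
∂π/∂q_A = 144 − 4q_A − q_D = 0 ⇒ q_A = 36 − 0.25q_D.
Similarly q_D = 30.75 − 0.25q_A.
Substituting the second reaction function into the first: q_A = 36 − 0.25(30.75 − 0.25q_A), which gives 0.9375q_A = 28.3125 ⇒ q_A = 30.2.
Then q_D = 30.75 − 0.25·30.2 = 23.2.

30.2, 23.2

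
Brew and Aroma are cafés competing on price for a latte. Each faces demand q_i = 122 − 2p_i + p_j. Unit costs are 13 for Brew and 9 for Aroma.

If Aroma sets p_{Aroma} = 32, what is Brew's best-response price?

45

Brew's profit: π = (p_{Brew} − 13)(122 − 2p_{Brew} + p_{Aroma}).
∂π/∂p_{Brew} = 148 − 4p_{Brew} + p_{Aroma} = 0 ⇒ p_{Brew} = 37 + 0.25p_{Aroma}.
At p_{Aroma} = 32: p_{Brew} = 37 + 0.25·32 = 45.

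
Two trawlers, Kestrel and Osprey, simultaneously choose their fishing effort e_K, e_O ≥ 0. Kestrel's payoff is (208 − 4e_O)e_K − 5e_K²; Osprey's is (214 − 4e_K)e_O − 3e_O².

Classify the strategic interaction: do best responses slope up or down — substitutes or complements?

Expanding Kestrel's payoff: 208e_K − 4e_Oe_K − 5e_K².
∂π/∂e_K = 208 − 4e_O − 10e_K = 0, so e_K = 20.8 − 0.4e_O.
The best-response slope de_K/de_O = −0.4 < 0: the reaction function is downward-sloping, so the choices are strategic substitutes.

strategic substitutes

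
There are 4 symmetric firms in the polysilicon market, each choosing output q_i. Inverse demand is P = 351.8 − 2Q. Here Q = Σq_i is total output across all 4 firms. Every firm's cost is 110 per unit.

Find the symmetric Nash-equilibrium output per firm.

A representative firm's profit is π_i = q_i(351.8 − 2Q) − 110q_i, with Q = q_i + Σ_{j≠i} q_j.
First-order condition: 241.8 − 4q_i − 2Σ_{j≠i} q_j = 0.
With identical firms, set every q_j = q: then 241.8 − 4q − 6q = 0, i.e. q = 241.8/10 = 24.18.

24.18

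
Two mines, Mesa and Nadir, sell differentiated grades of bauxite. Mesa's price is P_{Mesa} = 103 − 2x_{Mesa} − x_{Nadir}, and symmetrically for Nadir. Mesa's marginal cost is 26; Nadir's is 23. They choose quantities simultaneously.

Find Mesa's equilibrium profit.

462.08

Mine Mesa's profit: π = x_{Mesa}(103 − 2x_{Mesa} − x_{Nadir}) − 26x_{Mesa}.
∂π/∂x_{Mesa} = 77 − 4x_{Mesa} − x_{Nadir} = 0 ⇒ x_{Mesa} = 19.25 − 0.25x_{Nadir}.
Similarly x_{Nadir} = 20 − 0.25x_{Mesa}.
Solving the two reaction functions simultaneously: (1 − (−0.25)(−0.25))x_{Mesa} = 19.25 − 0.25·20, so 0.9375x_{Mesa} = 14.25 and x_{Mesa} = 15.2.
Then x_{Nadir} = 20 − 0.25·15.2 = 16.2.
P_{Mesa} = 103 − 2·15.2 − 16.2 = 56.4.
Profit = (56.4 − 26)·15.2 = 462.08.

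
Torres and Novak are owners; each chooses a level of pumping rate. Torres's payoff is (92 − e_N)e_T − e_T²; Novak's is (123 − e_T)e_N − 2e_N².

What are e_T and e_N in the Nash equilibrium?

35, 22

Expanding Torres's payoff: 92e_T − e_Ne_T − e_T².
∂π/∂e_T = 92 − e_N − 2e_T = 0, so e_T = 46 − 0.5e_N.
Likewise for Novak: e_N = 30.75 − 0.25e_T.
Solving the two reaction functions simultaneously: (1 − (−0.5)(−0.25))e_T = 46 − 0.5·30.75, so 0.875e_T = 30.625 and e_T = 35.
Then e_N = 30.75 − 0.25·35 = 22.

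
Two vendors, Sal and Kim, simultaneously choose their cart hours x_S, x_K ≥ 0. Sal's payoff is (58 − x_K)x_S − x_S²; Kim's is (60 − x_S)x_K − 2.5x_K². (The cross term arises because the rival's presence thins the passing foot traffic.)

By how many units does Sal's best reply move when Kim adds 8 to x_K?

Expanding Sal's payoff: 58x_S − x_Kx_S − x_S².
∂π/∂x_S = 58 − x_K − 2x_S = 0, so x_S = 29 − 0.5x_K.
The reaction-function slope is −0.5, so an 8-unit rise in x_K moves x_S by −0.5 × 8 = −4. Sal's best response falls — the actions are strategic substitutes.

-4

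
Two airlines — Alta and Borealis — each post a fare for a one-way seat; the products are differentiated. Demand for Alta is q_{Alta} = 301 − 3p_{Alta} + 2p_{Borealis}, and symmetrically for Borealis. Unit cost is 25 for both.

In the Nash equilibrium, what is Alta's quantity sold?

Alta's profit: π = (p_{Alta} − 25)(301 − 3p_{Alta} + 2p_{Borealis}).
∂π/∂p_{Alta} = 376 − 6p_{Alta} + 2p_{Borealis} = 0 ⇒ p_{Alta} = 188/3 + (1/3)p_{Borealis}.
Setting p_{Alta} = p_{Borealis} in the reaction function: p_{Alta} = 188/3 + (1/3)p_{Alta}, so p_{Alta} = (188/3) / (2/3) = 94.
q_{Alta} = 301 − 3·94 + 2·94 = 207.

207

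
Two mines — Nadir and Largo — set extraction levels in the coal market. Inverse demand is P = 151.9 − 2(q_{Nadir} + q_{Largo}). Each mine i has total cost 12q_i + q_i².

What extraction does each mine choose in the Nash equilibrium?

Mine Nadir's profit: π = q_{Nadir}(151.9 − 2(q_{Nadir} + q_{Largo})) − 12q_{Nadir} − q_{Nadir}².
∂π/∂q_{Nadir} = 139.9 − 6q_{Nadir} − 2q_{Largo} = 0, so q_{Nadir} = 1399/60 − (1/3)q_{Largo}.
By symmetry q_{Largo} = q_{Nadir}; substituting into the reaction function, (4/3)q_{Nadir} = 1399/60 and q_{Nadir} = 17.4875.

17.4875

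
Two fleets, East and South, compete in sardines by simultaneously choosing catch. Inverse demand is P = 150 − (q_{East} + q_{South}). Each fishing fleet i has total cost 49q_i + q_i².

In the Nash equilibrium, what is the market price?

109.6

Fishing fleet East's profit: π = q_{East}(150 − (q_{East} + q_{South})) − 49q_{East} − q_{East}².
∂π/∂q_{East} = 101 − 4q_{East} − q_{South} = 0, so q_{East} = 25.25 − 0.25q_{South}.
Setting q_{East} = q_{South} in the reaction function: q_{East} = 25.25 − 0.25q_{East}, so q_{East} = 25.25 / 1.25 = 20.2.
Equilibrium price: P = 150 − 40.4 = 109.6.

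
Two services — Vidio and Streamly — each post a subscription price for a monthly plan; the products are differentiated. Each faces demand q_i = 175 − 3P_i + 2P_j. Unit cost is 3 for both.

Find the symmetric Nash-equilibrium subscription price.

46

Vidio's profit: π = (P_{Vidio} − 3)(175 − 3P_{Vidio} + 2P_{Streamly}).
∂π/∂P_{Vidio} = 184 − 6P_{Vidio} + 2P_{Streamly} = 0 ⇒ P_{Vidio} = 92/3 + (1/3)P_{Streamly}.
The game is symmetric, so in equilibrium P_{Streamly} = P_{Vidio}: the reaction function gives (2/3)P_{Vidio} = 92/3, hence P_{Vidio} = 46.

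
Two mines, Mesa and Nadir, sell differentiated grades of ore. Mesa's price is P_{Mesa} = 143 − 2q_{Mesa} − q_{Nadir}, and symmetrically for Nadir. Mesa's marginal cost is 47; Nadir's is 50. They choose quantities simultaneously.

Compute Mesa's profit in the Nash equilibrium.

752.72

Mine Mesa's profit: π = q_{Mesa}(143 − 2q_{Mesa} − q_{Nadir}) − 47q_{Mesa}.
∂π/∂q_{Mesa} = 96 − 4q_{Mesa} − q_{Nadir} = 0 ⇒ q_{Mesa} = 24 − 0.25q_{Nadir}.
Similarly q_{Nadir} = 23.25 − 0.25q_{Mesa}.
Plugging q_{Nadir} into Mesa's best response: q_{Mesa} = 24 − 0.25(23.25 − 0.25q_{Mesa}) ⇒ 0.9375q_{Mesa} = 18.1875, so q_{Mesa} = 19.4.
Then q_{Nadir} = 23.25 − 0.25·19.4 = 18.4.
P_{Mesa} = 143 − 2·19.4 − 18.4 = 85.8.
Profit = (85.8 − 47)·19.4 = 752.72.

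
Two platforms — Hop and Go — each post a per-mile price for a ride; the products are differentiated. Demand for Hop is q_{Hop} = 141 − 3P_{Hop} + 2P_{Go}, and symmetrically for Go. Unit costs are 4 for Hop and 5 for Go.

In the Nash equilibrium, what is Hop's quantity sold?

Hop's profit: π = (P_{Hop} − 4)(141 − 3P_{Hop} + 2P_{Go}).
∂π/∂P_{Hop} = 153 − 6P_{Hop} + 2P_{Go} = 0 ⇒ P_{Hop} = 25.5 + (1/3)P_{Go}.
Similarly P_{Go} = 26 + (1/3)P_{Hop}.
Substituting the second reaction function into the first: P_{Hop} = 25.5 + (1/3)(26 + (1/3)P_{Hop}), which gives (8/9)P_{Hop} = 205/6 ⇒ P_{Hop} = 38.4375.
Then P_{Go} = 26 + (1/3)·38.4375 = 38.8125.
q_{Hop} = 141 − 3·38.4375 + 2·38.8125 = 103.3125.

103.3125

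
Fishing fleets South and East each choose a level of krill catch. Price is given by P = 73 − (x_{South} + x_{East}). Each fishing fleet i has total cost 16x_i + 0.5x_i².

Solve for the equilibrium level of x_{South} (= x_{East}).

Fishing fleet South's profit: π = x_{South}(73 − (x_{South} + x_{East})) − 16x_{South} − 0.5x_{South}².
∂π/∂x_{South} = 57 − 3x_{South} − x_{East} = 0, so x_{South} = 19 − (1/3)x_{East}.
The game is symmetric, so in equilibrium x_{East} = x_{South}: the reaction function gives (4/3)x_{South} = 19, hence x_{South} = 14.25.

14.25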